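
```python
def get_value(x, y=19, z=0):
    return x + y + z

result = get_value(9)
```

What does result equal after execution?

Step 1: get_value(9) uses defaults y = 19, z = 0.
Step 2: Returns 9 + 19 + 0 = 28.
Step 3: result = 28

The answer is 28.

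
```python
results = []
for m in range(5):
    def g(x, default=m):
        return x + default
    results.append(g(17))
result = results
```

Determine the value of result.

Step 1: Default argument default=m is evaluated at function definition time.
Step 2: Each iteration creates g with default = current m value.
Step 3: g(17) returns 17 + default. results = [17, 18, 19, 20, 21]

The answer is [17, 18, 19, 20, 21].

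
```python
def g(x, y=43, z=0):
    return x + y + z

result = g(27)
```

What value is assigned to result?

Step 1: g(27) uses defaults y = 43, z = 0.
Step 2: Returns 27 + 43 + 0 = 70.
Step 3: result = 70

The answer is 70.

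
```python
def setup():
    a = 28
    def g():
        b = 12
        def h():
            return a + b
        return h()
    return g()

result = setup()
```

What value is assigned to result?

Step 1: setup() defines a = 28. g() defines b = 12.
Step 2: h() accesses both from enclosing scopes: a = 28, b = 12.
Step 3: result = 28 + 12 = 40

The answer is 40.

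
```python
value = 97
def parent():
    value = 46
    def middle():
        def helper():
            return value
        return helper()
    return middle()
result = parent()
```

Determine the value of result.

Step 1: parent() defines value = 46. middle() and helper() have no local value.
Step 2: helper() checks local (none), enclosing middle() (none), enclosing parent() and finds value = 46.
Step 3: result = 46

The answer is 46.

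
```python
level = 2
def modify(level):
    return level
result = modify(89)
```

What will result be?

Step 1: Global level = 2.
Step 2: modify(89) takes parameter level = 89, which shadows the global.
Step 3: result = 89

The answer is 89.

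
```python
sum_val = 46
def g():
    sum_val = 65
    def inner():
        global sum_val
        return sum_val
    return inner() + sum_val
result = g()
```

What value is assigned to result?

Step 1: Global sum_val = 46. g() shadows with local sum_val = 65.
Step 2: inner() uses global keyword, so inner() returns global sum_val = 46.
Step 3: g() returns 46 + 65 = 111

The answer is 111.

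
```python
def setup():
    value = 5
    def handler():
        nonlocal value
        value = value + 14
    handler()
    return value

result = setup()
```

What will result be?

Step 1: setup() sets value = 5.
Step 2: handler() uses nonlocal to modify value in setup's scope: value = 5 + 14 = 19.
Step 3: setup() returns the modified value = 19

The answer is 19.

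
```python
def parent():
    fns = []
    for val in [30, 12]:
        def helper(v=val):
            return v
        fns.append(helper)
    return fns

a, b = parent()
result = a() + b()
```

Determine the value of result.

Step 1: Default argument v=val captures val at each iteration.
Step 2: a() returns 30 (captured at first iteration), b() returns 12 (captured at second).
Step 3: result = 30 + 12 = 42

The answer is 42.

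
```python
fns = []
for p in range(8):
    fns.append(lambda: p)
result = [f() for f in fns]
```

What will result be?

Step 1: All 8 lambdas share the same variable p.
Step 2: After the loop, p = 7.
Step 3: Each call returns 7. result = [7, 7, 7, 7, 7, 7, 7, 7]

The answer is [7, 7, 7, 7, 7, 7, 7, 7].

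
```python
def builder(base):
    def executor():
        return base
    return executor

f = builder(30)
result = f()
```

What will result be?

Step 1: builder(30) creates closure capturing base = 30.
Step 2: f() returns the captured base = 30.
Step 3: result = 30

The answer is 30.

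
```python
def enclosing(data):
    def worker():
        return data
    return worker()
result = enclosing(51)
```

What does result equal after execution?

Step 1: enclosing(51) binds parameter data = 51.
Step 2: worker() looks up data in enclosing scope and finds the parameter data = 51.
Step 3: result = 51

The answer is 51.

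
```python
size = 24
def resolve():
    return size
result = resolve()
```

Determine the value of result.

Step 1: size = 24 is defined in the global scope.
Step 2: resolve() looks up size. No local size exists, so Python checks the global scope via LEGB rule and finds size = 24.
Step 3: result = 24

The answer is 24.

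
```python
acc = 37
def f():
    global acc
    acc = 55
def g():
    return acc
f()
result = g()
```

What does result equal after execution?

Step 1: acc = 37.
Step 2: f() sets global acc = 55.
Step 3: g() reads global acc = 55. result = 55

The answer is 55.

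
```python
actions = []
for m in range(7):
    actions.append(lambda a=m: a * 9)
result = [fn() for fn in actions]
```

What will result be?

Step 1: Default arg a=m captures m at each iteration.
Step 2: actions[k] has a defaulting to k, returns k * 9.
Step 3: result = [0, 9, 18, 27, 36, 45, 54]

The answer is [0, 9, 18, 27, 36, 45, 54].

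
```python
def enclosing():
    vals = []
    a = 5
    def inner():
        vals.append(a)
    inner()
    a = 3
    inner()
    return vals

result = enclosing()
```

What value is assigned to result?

Step 1: a = 5. inner() appends current a to vals.
Step 2: First inner(): appends 5. Then a = 3.
Step 3: Second inner(): appends 3 (closure sees updated a). result = [5, 3]

The answer is [5, 3].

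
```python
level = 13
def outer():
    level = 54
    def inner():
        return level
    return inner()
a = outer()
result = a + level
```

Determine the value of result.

Step 1: outer() has local level = 54. inner() reads from enclosing.
Step 2: outer() returns 54. Global level = 13 unchanged.
Step 3: result = 54 + 13 = 67

The answer is 67.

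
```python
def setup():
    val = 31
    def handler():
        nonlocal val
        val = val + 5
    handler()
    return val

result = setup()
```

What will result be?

Step 1: setup() sets val = 31.
Step 2: handler() uses nonlocal to modify val in setup's scope: val = 31 + 5 = 36.
Step 3: setup() returns the modified val = 36

The answer is 36.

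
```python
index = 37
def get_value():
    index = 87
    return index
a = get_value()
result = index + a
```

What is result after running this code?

Step 1: Global index = 37. get_value() returns local index = 87.
Step 2: a = 87. Global index still = 37.
Step 3: result = 37 + 87 = 124

The answer is 124.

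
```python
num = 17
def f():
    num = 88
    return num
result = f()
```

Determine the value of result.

Step 1: Global num = 17.
Step 2: f() creates local num = 88, shadowing the global.
Step 3: Returns local num = 88. result = 88

The answer is 88.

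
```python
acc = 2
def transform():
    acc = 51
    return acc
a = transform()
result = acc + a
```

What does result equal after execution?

Step 1: Global acc = 2. transform() returns local acc = 51.
Step 2: a = 51. Global acc still = 2.
Step 3: result = 2 + 51 = 53

The answer is 53.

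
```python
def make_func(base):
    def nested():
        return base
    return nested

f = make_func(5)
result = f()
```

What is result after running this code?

Step 1: make_func(5) creates closure capturing base = 5.
Step 2: f() returns the captured base = 5.
Step 3: result = 5

The answer is 5.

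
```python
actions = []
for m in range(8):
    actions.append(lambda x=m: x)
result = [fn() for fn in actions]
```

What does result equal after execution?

Step 1: Default arg x=m captures m at each iteration.
Step 2: Each lambda has its own default: 0, 1, ..., 7.
Step 3: result = [0, 1, 2, 3, 4, 5, 6, 7]

The answer is [0, 1, 2, 3, 4, 5, 6, 7].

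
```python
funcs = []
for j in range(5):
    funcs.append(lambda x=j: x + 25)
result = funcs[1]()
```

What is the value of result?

Step 1: Default argument x=j captures j's value at definition time.
Step 2: funcs[1] was defined when j = 1, so x defaults to 1.
Step 3: result = 1 + 25 = 26 (default arg fixes the late binding issue)

The answer is 26.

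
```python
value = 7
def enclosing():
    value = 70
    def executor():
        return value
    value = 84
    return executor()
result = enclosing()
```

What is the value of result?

Step 1: enclosing() sets value = 70, then later value = 84.
Step 2: executor() is called after value is reassigned to 84. Closures capture variables by reference, not by value.
Step 3: result = 84

The answer is 84.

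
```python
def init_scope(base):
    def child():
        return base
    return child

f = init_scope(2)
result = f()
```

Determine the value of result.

Step 1: init_scope(2) creates closure capturing base = 2.
Step 2: f() returns the captured base = 2.
Step 3: result = 2

The answer is 2.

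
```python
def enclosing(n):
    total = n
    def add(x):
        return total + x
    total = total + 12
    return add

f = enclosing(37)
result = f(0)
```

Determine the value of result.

Step 1: enclosing(37) sets total = 37, then total = 37 + 12 = 49.
Step 2: Closures capture by reference, so add sees total = 49.
Step 3: f(0) returns 49 + 0 = 49

The answer is 49.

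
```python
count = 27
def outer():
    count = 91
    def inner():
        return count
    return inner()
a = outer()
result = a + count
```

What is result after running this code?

Step 1: outer() has local count = 91. inner() reads from enclosing.
Step 2: outer() returns 91. Global count = 27 unchanged.
Step 3: result = 91 + 27 = 118

The answer is 118.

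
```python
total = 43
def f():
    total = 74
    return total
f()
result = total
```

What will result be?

Step 1: Global total = 43.
Step 2: f() creates local total = 74 (shadow, not modification).
Step 3: After f() returns, global total is unchanged. result = 43

The answer is 43.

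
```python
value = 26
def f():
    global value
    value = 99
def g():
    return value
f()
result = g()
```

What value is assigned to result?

Step 1: value = 26.
Step 2: f() sets global value = 99.
Step 3: g() reads global value = 99. result = 99

The answer is 99.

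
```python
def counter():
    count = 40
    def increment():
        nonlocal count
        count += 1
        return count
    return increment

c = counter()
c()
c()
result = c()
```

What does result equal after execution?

Step 1: counter() creates closure with count = 40.
Step 2: Each c() call increments count via nonlocal. After 3 calls: 40 + 3 = 43.
Step 3: result = 43

The answer is 43.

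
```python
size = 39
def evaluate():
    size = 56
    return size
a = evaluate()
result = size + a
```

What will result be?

Step 1: Global size = 39. evaluate() returns local size = 56.
Step 2: a = 56. Global size still = 39.
Step 3: result = 39 + 56 = 95

The answer is 95.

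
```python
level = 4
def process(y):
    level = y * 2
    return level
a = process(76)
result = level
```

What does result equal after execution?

Step 1: Global level = 4.
Step 2: process(76) creates local level = 76 * 2 = 152.
Step 3: Global level unchanged because no global keyword. result = 4

The answer is 4.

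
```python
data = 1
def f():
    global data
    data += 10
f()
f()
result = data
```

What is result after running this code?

Step 1: data = 1.
Step 2: First f(): data = 1 + 10 = 11.
Step 3: Second f(): data = 11 + 10 = 21. result = 21

The answer is 21.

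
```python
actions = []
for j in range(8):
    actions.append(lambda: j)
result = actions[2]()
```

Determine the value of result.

Step 1: The loop creates 8 lambdas, all referencing the same variable j.
Step 2: After the loop, j = 7 (final value).
Step 3: actions[2]() looks up j at call time and finds 7. This is the late binding gotcha. result = 7

The answer is 7.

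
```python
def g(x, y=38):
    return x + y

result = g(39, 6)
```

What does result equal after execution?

Step 1: g(39, 6) overrides default y with 6.
Step 2: Returns 39 + 6 = 45.
Step 3: result = 45

The answer is 45.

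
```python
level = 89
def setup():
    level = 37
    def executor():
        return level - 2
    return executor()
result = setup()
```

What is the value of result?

Step 1: setup() shadows global level with level = 37.
Step 2: executor() finds level = 37 in enclosing scope, computes 37 - 2 = 35.
Step 3: result = 35

The answer is 35.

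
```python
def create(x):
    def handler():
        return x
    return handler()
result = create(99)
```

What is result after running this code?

Step 1: create(99) binds parameter x = 99.
Step 2: handler() looks up x in enclosing scope and finds the parameter x = 99.
Step 3: result = 99

The answer is 99.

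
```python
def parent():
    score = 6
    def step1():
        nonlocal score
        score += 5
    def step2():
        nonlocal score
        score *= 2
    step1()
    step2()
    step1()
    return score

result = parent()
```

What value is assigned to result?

Step 1: score = 6.
Step 2: step1(): score = 6 + 5 = 11.
Step 3: step2(): score = 11 * 2 = 22.
Step 4: step1(): score = 22 + 5 = 27. result = 27

The answer is 27.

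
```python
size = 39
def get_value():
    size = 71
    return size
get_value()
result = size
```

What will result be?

Step 1: size = 39 globally.
Step 2: get_value() creates a LOCAL size = 71 (no global keyword!).
Step 3: The global size is unchanged. result = 39

The answer is 39.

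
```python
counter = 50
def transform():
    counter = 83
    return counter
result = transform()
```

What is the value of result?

Step 1: Global counter = 50.
Step 2: transform() creates local counter = 83, shadowing the global.
Step 3: Returns local counter = 83. result = 83

The answer is 83.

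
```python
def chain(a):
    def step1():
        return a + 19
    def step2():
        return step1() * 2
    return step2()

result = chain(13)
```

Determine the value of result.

Step 1: chain(13) captures a = 13.
Step 2: step2() calls step1() which returns 13 + 19 = 32.
Step 3: step2() returns 32 * 2 = 64

The answer is 64.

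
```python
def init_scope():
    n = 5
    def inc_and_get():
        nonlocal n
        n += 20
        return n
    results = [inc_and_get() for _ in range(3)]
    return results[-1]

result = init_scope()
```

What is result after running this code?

Step 1: n = 5.
Step 2: Three calls to inc_and_get(), each adding 20.
Step 3: Last value = 5 + 20 * 3 = 65

The answer is 65.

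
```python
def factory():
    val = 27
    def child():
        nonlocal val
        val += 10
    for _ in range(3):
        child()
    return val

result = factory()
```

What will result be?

Step 1: val = 27.
Step 2: child() is called 3 times in a loop, each adding 10 via nonlocal.
Step 3: val = 27 + 10 * 3 = 57

The answer is 57.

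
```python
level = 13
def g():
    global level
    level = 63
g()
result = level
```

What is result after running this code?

Step 1: level = 13 globally.
Step 2: g() declares global level and sets it to 63.
Step 3: After g(), global level = 63. result = 63

The answer is 63.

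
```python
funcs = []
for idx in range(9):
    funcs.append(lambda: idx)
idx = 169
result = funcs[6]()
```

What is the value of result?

Step 1: Lambdas capture the variable idx by reference, not by value.
Step 2: After the loop, idx is reassigned to 169.
Step 3: funcs[6]() looks up the current idx = 169. result = 169

The answer is 169.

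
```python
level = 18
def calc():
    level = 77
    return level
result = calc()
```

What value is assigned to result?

Step 1: Global level = 18.
Step 2: calc() creates local level = 77, shadowing the global.
Step 3: Returns local level = 77. result = 77

The answer is 77.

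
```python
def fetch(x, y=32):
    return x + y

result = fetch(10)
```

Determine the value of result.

Step 1: fetch(10) uses default y = 32.
Step 2: Returns 10 + 32 = 42.
Step 3: result = 42

The answer is 42.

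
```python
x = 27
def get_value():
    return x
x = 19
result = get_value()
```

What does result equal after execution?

Step 1: x is first set to 27, then reassigned to 19.
Step 2: get_value() is called after the reassignment, so it looks up the current global x = 19.
Step 3: result = 19

The answer is 19.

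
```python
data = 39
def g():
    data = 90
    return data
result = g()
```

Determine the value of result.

Step 1: Global data = 39.
Step 2: g() creates local data = 90, shadowing the global.
Step 3: Returns local data = 90. result = 90

The answer is 90.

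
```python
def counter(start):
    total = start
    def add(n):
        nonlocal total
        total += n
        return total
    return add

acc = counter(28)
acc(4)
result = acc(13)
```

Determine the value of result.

Step 1: counter(28) creates closure with total = 28.
Step 2: First acc(4): total = 28 + 4 = 32.
Step 3: Second acc(13): total = 32 + 13 = 45. result = 45

The answer is 45.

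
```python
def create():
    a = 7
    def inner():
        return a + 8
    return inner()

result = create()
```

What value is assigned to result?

Step 1: create() defines a = 7.
Step 2: inner() reads a = 7 from enclosing scope, returns 7 + 8 = 15.
Step 3: result = 15

The answer is 15.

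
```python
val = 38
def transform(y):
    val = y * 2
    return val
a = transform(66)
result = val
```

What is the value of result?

Step 1: Global val = 38.
Step 2: transform(66) creates local val = 66 * 2 = 132.
Step 3: Global val unchanged because no global keyword. result = 38

The answer is 38.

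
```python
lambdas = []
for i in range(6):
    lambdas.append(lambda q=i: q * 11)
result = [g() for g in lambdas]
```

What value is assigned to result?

Step 1: Default arg q=i captures i at each iteration.
Step 2: lambdas[k] has q defaulting to k, returns k * 11.
Step 3: result = [0, 11, 22, 33, 44, 55]

The answer is [0, 11, 22, 33, 44, 55].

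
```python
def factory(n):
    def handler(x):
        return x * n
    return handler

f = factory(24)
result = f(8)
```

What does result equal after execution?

Step 1: factory(24) creates a closure capturing n = 24.
Step 2: f(8) computes 8 * 24 = 192.
Step 3: result = 192

The answer is 192.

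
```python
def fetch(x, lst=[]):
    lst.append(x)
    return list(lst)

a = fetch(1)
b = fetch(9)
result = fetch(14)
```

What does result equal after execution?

Step 1: Default list is shared. list() creates copies for return values.
Step 2: Internal list grows: [1] -> [1, 9] -> [1, 9, 14].
Step 3: result = [1, 9, 14]

The answer is [1, 9, 14].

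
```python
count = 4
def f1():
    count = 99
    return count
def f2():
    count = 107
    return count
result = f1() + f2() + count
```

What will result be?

Step 1: Each function shadows global count with its own local.
Step 2: f1() returns 99, f2() returns 107.
Step 3: Global count = 4 is unchanged. result = 99 + 107 + 4 = 210

The answer is 210.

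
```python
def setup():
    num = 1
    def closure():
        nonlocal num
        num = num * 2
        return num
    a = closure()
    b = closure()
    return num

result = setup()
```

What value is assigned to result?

Step 1: num starts at 1.
Step 2: First closure(): num = 1 * 2 = 2.
Step 3: Second closure(): num = 2 * 2 = 4.
Step 4: result = 4

The answer is 4.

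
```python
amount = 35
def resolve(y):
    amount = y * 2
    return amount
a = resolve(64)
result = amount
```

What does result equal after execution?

Step 1: Global amount = 35.
Step 2: resolve(64) creates local amount = 64 * 2 = 128.
Step 3: Global amount unchanged because no global keyword. result = 35

The answer is 35.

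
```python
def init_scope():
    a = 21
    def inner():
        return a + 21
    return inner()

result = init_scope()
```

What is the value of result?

Step 1: init_scope() defines a = 21.
Step 2: inner() reads a = 21 from enclosing scope, returns 21 + 21 = 42.
Step 3: result = 42

The answer is 42.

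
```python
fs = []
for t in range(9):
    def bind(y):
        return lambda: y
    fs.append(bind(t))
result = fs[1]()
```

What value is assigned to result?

Step 1: bind(t) creates a new scope capturing y = t at call time.
Step 2: fs[1] = bind(1), so its lambda captures y = 1.
Step 3: result = 1 (closure factory fixes late binding)

The answer is 1.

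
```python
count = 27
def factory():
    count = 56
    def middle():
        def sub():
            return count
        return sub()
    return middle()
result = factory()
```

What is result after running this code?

Step 1: factory() defines count = 56. middle() and sub() have no local count.
Step 2: sub() checks local (none), enclosing middle() (none), enclosing factory() and finds count = 56.
Step 3: result = 56

The answer is 56.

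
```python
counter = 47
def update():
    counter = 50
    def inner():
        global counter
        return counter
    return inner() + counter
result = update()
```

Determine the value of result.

Step 1: Global counter = 47. update() shadows with local counter = 50.
Step 2: inner() uses global keyword, so inner() returns global counter = 47.
Step 3: update() returns 47 + 50 = 97

The answer is 97.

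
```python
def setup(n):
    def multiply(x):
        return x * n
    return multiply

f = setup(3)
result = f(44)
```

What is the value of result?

Step 1: setup(3) returns multiply closure with n = 3.
Step 2: f(44) computes 44 * 3 = 132.
Step 3: result = 132

The answer is 132.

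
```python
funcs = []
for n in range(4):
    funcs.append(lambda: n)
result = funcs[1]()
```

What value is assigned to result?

Step 1: The loop creates 4 lambdas, all referencing the same variable n.
Step 2: After the loop, n = 3 (final value).
Step 3: funcs[1]() looks up n at call time and finds 3. This is the late binding gotcha. result = 3

The answer is 3.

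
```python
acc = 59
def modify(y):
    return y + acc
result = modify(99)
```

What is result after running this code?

Step 1: acc = 59 is defined globally.
Step 2: modify(99) uses parameter y = 99 and looks up acc from global scope = 59.
Step 3: result = 99 + 59 = 158

The answer is 158.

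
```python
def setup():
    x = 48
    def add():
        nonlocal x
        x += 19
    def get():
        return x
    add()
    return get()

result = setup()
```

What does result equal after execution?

Step 1: x = 48. add() modifies it via nonlocal, get() reads it.
Step 2: add() makes x = 48 + 19 = 67.
Step 3: get() returns 67. result = 67

The answer is 67.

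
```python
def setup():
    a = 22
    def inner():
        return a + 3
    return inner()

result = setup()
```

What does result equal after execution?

Step 1: setup() defines a = 22.
Step 2: inner() reads a = 22 from enclosing scope, returns 22 + 3 = 25.
Step 3: result = 25

The answer is 25.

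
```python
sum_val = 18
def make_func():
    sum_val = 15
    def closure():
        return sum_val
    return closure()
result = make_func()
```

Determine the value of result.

Step 1: sum_val = 18 globally, but make_func() defines sum_val = 15 locally.
Step 2: closure() looks up sum_val. Not in local scope, so checks enclosing scope (make_func) and finds sum_val = 15.
Step 3: result = 15

The answer is 15.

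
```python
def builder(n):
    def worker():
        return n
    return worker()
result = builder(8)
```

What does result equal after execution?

Step 1: builder(8) binds parameter n = 8.
Step 2: worker() looks up n in enclosing scope and finds the parameter n = 8.
Step 3: result = 8

The answer is 8.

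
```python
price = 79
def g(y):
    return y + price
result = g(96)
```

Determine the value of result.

Step 1: price = 79 is defined globally.
Step 2: g(96) uses parameter y = 96 and looks up price from global scope = 79.
Step 3: result = 96 + 79 = 175

The answer is 175.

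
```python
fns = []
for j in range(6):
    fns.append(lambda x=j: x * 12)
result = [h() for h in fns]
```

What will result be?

Step 1: Default arg x=j captures j at each iteration.
Step 2: fns[k] has x defaulting to k, returns k * 12.
Step 3: result = [0, 12, 24, 36, 48, 60]

The answer is [0, 12, 24, 36, 48, 60].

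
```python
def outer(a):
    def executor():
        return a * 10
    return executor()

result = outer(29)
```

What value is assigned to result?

Step 1: outer(29) binds parameter a = 29.
Step 2: executor() accesses a = 29 from enclosing scope.
Step 3: result = 29 * 10 = 290

The answer is 290.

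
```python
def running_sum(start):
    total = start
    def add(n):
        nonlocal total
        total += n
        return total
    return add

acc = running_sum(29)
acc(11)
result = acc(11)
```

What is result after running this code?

Step 1: running_sum(29) creates closure with total = 29.
Step 2: First acc(11): total = 29 + 11 = 40.
Step 3: Second acc(11): total = 40 + 11 = 51. result = 51

The answer is 51.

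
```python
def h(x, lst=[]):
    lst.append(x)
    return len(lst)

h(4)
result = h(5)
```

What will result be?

Step 1: Mutable default list persists between calls.
Step 2: First call: lst = [4], len = 1. Second call: lst = [4, 5], len = 2.
Step 3: result = 2

The answer is 2.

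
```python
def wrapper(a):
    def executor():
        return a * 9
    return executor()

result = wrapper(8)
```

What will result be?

Step 1: wrapper(8) binds parameter a = 8.
Step 2: executor() accesses a = 8 from enclosing scope.
Step 3: result = 8 * 9 = 72

The answer is 72.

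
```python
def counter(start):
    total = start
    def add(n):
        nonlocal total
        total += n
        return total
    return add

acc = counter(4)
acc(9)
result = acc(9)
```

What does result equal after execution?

Step 1: counter(4) creates closure with total = 4.
Step 2: First acc(9): total = 4 + 9 = 13.
Step 3: Second acc(9): total = 13 + 9 = 22. result = 22

The answer is 22.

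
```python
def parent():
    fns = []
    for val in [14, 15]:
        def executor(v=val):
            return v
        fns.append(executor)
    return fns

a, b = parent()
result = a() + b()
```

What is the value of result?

Step 1: Default argument v=val captures val at each iteration.
Step 2: a() returns 14 (captured at first iteration), b() returns 15 (captured at second).
Step 3: result = 14 + 15 = 29

The answer is 29.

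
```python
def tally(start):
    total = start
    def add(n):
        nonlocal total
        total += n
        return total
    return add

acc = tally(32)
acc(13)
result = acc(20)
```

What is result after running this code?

Step 1: tally(32) creates closure with total = 32.
Step 2: First acc(13): total = 32 + 13 = 45.
Step 3: Second acc(20): total = 45 + 20 = 65. result = 65

The answer is 65.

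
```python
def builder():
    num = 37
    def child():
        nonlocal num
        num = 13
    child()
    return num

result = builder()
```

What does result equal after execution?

Step 1: builder() sets num = 37.
Step 2: child() uses nonlocal to reassign num = 13.
Step 3: result = 13

The answer is 13.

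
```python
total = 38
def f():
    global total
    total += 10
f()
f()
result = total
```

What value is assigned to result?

Step 1: total = 38.
Step 2: First f(): total = 38 + 10 = 48.
Step 3: Second f(): total = 48 + 10 = 58. result = 58

The answer is 58.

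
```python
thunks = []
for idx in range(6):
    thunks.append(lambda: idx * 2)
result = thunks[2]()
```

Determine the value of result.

Step 1: All lambdas reference the same variable idx (late binding).
Step 2: After the loop, idx = 5. Every lambda returns idx * 2.
Step 3: thunks[2]() = 5 * 2 = 10

The answer is 10.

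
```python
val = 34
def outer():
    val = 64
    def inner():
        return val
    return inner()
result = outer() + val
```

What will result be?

Step 1: Global val = 34. outer() shadows with val = 64.
Step 2: inner() returns enclosing val = 64. outer() = 64.
Step 3: result = 64 + global val (34) = 98

The answer is 98.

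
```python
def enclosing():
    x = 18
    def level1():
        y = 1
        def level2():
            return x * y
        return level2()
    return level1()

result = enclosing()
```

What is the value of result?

Step 1: x = 18 in enclosing. y = 1 in level1.
Step 2: level2() reads x = 18 and y = 1 from enclosing scopes.
Step 3: result = 18 * 1 = 18

The answer is 18.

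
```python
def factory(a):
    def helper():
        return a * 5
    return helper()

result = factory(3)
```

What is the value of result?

Step 1: factory(3) binds parameter a = 3.
Step 2: helper() accesses a = 3 from enclosing scope.
Step 3: result = 3 * 5 = 15

The answer is 15.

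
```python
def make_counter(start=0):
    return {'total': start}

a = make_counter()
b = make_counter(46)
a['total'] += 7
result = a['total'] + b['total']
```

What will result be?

Step 1: make_counter() returns a new dict each call (immutable default 0).
Step 2: a = {'total': 0}, b = {'total': 46}.
Step 3: a['total'] += 7 = 7. result = 7 + 46 = 53

The answer is 53.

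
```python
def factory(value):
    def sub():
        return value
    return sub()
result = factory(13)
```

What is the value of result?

Step 1: factory(13) binds parameter value = 13.
Step 2: sub() looks up value in enclosing scope and finds the parameter value = 13.
Step 3: result = 13

The answer is 13.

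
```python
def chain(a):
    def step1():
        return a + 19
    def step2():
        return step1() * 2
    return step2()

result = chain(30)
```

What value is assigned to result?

Step 1: chain(30) captures a = 30.
Step 2: step2() calls step1() which returns 30 + 19 = 49.
Step 3: step2() returns 49 * 2 = 98

The answer is 98.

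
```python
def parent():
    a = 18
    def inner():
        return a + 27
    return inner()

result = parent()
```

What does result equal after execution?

Step 1: parent() defines a = 18.
Step 2: inner() reads a = 18 from enclosing scope, returns 18 + 27 = 45.
Step 3: result = 45

The answer is 45.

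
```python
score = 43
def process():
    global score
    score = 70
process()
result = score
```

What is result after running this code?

Step 1: score = 43 globally.
Step 2: process() declares global score and sets it to 70.
Step 3: After process(), global score = 70. result = 70

The answer is 70.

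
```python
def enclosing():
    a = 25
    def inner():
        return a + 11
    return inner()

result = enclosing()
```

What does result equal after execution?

Step 1: enclosing() defines a = 25.
Step 2: inner() reads a = 25 from enclosing scope, returns 25 + 11 = 36.
Step 3: result = 36

The answer is 36.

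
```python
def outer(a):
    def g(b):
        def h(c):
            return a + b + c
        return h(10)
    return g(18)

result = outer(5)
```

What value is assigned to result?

Step 1: a = 5, b = 18, c = 10 across three nested scopes.
Step 2: h() accesses all three via LEGB rule.
Step 3: result = 5 + 18 + 10 = 33

The answer is 33.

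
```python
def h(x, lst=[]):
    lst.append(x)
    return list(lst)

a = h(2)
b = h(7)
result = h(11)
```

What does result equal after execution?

Step 1: Default list is shared. list() creates copies for return values.
Step 2: Internal list grows: [2] -> [2, 7] -> [2, 7, 11].
Step 3: result = [2, 7, 11]

The answer is [2, 7, 11].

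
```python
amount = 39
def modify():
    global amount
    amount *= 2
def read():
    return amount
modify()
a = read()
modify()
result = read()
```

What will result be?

Step 1: amount = 39.
Step 2: First modify(): amount = 39 * 2 = 78.
Step 3: Second modify(): amount = 78 * 2 = 156.
Step 4: read() returns 156

The answer is 156.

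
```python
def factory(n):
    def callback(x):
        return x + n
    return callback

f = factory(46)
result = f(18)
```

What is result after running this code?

Step 1: factory(46) creates a closure that captures n = 46.
Step 2: f(18) calls the closure with x = 18, returning 18 + 46 = 64.
Step 3: result = 64

The answer is 64.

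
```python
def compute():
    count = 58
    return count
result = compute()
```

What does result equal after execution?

Step 1: compute() defines count = 58 in its local scope.
Step 2: return count finds the local variable count = 58.
Step 3: result = 58

The answer is 58.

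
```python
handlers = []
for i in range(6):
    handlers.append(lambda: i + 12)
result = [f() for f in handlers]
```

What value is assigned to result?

Step 1: All lambdas capture i by reference. After the loop, i = 5.
Step 2: Each call returns 5 + 12 = 17.
Step 3: result = [17, 17, 17, 17, 17, 17]

The answer is [17, 17, 17, 17, 17, 17].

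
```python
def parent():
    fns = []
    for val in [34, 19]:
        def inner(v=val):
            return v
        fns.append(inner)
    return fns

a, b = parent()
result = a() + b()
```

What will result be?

Step 1: Default argument v=val captures val at each iteration.
Step 2: a() returns 34 (captured at first iteration), b() returns 19 (captured at second).
Step 3: result = 34 + 19 = 53

The answer is 53.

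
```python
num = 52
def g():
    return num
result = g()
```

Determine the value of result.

Step 1: num = 52 is defined in the global scope.
Step 2: g() looks up num. No local num exists, so Python checks the global scope via LEGB rule and finds num = 52.
Step 3: result = 52

The answer is 52.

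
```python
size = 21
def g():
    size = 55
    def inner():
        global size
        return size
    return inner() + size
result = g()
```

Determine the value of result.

Step 1: Global size = 21. g() shadows with local size = 55.
Step 2: inner() uses global keyword, so inner() returns global size = 21.
Step 3: g() returns 21 + 55 = 76

The answer is 76.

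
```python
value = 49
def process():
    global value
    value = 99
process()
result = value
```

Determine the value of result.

Step 1: value = 49 globally.
Step 2: process() declares global value and sets it to 99.
Step 3: After process(), global value = 99. result = 99

The answer is 99.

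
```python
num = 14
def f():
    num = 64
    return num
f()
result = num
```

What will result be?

Step 1: num = 14 globally.
Step 2: f() creates a LOCAL num = 64 (no global keyword!).
Step 3: The global num is unchanged. result = 14

The answer is 14.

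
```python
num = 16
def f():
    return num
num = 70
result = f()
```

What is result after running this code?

Step 1: num is first set to 16, then reassigned to 70.
Step 2: f() is called after the reassignment, so it looks up the current global num = 70.
Step 3: result = 70

The answer is 70.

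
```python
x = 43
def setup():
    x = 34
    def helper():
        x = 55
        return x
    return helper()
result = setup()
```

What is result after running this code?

Step 1: Three scopes define x: global (43), setup (34), helper (55).
Step 2: helper() has its own local x = 55, which shadows both enclosing and global.
Step 3: result = 55 (local wins in LEGB)

The answer is 55.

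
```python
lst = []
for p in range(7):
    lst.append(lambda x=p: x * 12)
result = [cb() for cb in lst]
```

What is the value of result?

Step 1: Default arg x=p captures p at each iteration.
Step 2: lst[k] has x defaulting to k, returns k * 12.
Step 3: result = [0, 12, 24, 36, 48, 60, 72]

The answer is [0, 12, 24, 36, 48, 60, 72].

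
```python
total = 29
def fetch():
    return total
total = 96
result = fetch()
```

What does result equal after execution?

Step 1: total is first set to 29, then reassigned to 96.
Step 2: fetch() is called after the reassignment, so it looks up the current global total = 96.
Step 3: result = 96

The answer is 96.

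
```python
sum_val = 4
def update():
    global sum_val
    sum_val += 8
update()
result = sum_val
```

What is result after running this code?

Step 1: sum_val = 4 globally.
Step 2: update() modifies global sum_val: sum_val += 8 = 12.
Step 3: result = 12

The answer is 12.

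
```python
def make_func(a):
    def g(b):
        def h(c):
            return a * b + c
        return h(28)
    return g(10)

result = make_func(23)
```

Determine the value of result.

Step 1: a = 23, b = 10, c = 28.
Step 2: h() computes a * b + c = 23 * 10 + 28 = 258.
Step 3: result = 258

The answer is 258.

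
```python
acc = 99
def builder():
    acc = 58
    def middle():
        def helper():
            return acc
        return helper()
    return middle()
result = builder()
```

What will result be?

Step 1: builder() defines acc = 58. middle() and helper() have no local acc.
Step 2: helper() checks local (none), enclosing middle() (none), enclosing builder() and finds acc = 58.
Step 3: result = 58

The answer is 58.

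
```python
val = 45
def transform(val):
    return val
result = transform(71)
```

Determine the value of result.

Step 1: Global val = 45.
Step 2: transform(71) takes parameter val = 71, which shadows the global.
Step 3: result = 71

The answer is 71.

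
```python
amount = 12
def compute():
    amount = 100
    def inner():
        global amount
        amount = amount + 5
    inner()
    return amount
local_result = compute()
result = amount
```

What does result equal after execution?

Step 1: Global amount = 12. compute() creates local amount = 100.
Step 2: inner() declares global amount and adds 5: global amount = 12 + 5 = 17.
Step 3: compute() returns its local amount = 100 (unaffected by inner).
Step 4: result = global amount = 17

The answer is 17.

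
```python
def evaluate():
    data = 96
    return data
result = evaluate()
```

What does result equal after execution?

Step 1: evaluate() defines data = 96 in its local scope.
Step 2: return data finds the local variable data = 96.
Step 3: result = 96

The answer is 96.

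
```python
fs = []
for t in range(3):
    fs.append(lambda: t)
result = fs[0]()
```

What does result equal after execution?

Step 1: The loop creates 3 lambdas, all referencing the same variable t.
Step 2: After the loop, t = 2 (final value).
Step 3: fs[0]() looks up t at call time and finds 2. This is the late binding gotcha. result = 2

The answer is 2.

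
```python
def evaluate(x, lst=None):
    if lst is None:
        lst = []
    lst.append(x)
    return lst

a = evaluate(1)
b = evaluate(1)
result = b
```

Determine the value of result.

Step 1: None default with guard creates a NEW list each call.
Step 2: a = [1] (fresh list). b = [1] (another fresh list).
Step 3: result = [1] (this is the fix for mutable default)

The answer is [1].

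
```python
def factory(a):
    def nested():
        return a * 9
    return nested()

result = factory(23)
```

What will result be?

Step 1: factory(23) binds parameter a = 23.
Step 2: nested() accesses a = 23 from enclosing scope.
Step 3: result = 23 * 9 = 207

The answer is 207.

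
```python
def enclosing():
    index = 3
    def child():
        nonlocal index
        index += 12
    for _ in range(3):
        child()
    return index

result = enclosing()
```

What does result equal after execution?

Step 1: index = 3.
Step 2: child() is called 3 times in a loop, each adding 12 via nonlocal.
Step 3: index = 3 + 12 * 3 = 39

The answer is 39.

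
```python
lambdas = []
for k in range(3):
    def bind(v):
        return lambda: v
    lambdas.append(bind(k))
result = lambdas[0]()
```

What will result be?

Step 1: bind(k) creates a new scope capturing v = k at call time.
Step 2: lambdas[0] = bind(0), so its lambda captures v = 0.
Step 3: result = 0 (closure factory fixes late binding)

The answer is 0.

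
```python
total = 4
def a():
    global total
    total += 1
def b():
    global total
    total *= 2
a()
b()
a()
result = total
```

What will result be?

Step 1: total = 4.
Step 2: a(): total = 4 + 1 = 5.
Step 3: b(): total = 5 * 2 = 10.
Step 4: a(): total = 10 + 1 = 11

The answer is 11.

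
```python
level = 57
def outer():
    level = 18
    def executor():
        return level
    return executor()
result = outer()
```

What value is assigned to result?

Step 1: level = 57 globally, but outer() defines level = 18 locally.
Step 2: executor() looks up level. Not in local scope, so checks enclosing scope (outer) and finds level = 18.
Step 3: result = 18

The answer is 18.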